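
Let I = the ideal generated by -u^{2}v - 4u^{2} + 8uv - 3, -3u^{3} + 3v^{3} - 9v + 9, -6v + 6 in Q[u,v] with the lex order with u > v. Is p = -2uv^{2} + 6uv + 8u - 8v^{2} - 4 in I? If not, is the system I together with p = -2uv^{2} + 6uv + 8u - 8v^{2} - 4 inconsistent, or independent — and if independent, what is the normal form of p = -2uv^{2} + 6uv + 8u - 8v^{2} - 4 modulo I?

-2uv^{2} + 6uv + 8u - 8v^{2} - 4 lies in I (it reduces to 0).

First compute the reduced Gröbner basis of I by Buchberger's algorithm.
f_1 = -u^{2}v - 4u^{2} + 8uv - 3, LT = u^{2}v.
f_2 = -3u^{3} + 3v^{3} - 9v + 9, LT = u^{3}.
f_3 = -6v + 6, LT = v.

S(f_1,f_2): lcm = u^{3}v. S = 4u^{3} - 8u^{2}v + 3u + v^{4} - 3v^{2} + 3v.
  leading term u^{3}: subtract (-\tfrac{4}{3})·f_2 from 4u^{3} - 8u^{2}v + 3u + v^{4} - 3v^{2} + 3v → -8u^{2}v + 3u + v^{4} + 4v^{3} - 3v^{2} - 9v + 12
  leading term u^{2}v: subtract (8)·f_1 from -8u^{2}v + 3u + v^{4} + 4v^{3} - 3v^{2} - 9v + 12 → 32u^{2} - 64uv + 3u + v^{4} + 4v^{3} - 3v^{2} - 9v + 36
  leading term u^{2}: no divisor's leading term divides it; move 32u^{2} to the remainder.
  leading term uv: subtract (\tfrac{32}{3}u)·f_3 from -64uv + 3u + v^{4} + 4v^{3} - 3v^{2} - 9v + 36 → -61u + v^{4} + 4v^{3} - 3v^{2} - 9v + 36
  leading term u: no divisor's leading term divides it; move -61u to the remainder.
  leading term v^{4}: subtract (-\tfrac{1}{6}v^{3})·f_3 from v^{4} + 4v^{3} - 3v^{2} - 9v + 36 → 5v^{3} - 3v^{2} - 9v + 36
  leading term v^{3}: subtract (-\tfrac{5}{6}v^{2})·f_3 from 5v^{3} - 3v^{2} - 9v + 36 → 2v^{2} - 9v + 36
  leading term v^{2}: subtract (-\tfrac{1}{3}v)·f_3 from 2v^{2} - 9v + 36 → -7v + 36
  leading term v: subtract (\tfrac{7}{6})·f_3 from -7v + 36 → 29
  leading term 1: no divisor's leading term divides it; move 29 to the remainder.
  remainder 32u^{2} - 61u + 29 ≠ 0; add h_4 = 32u^{2} - 61u + 29 to the basis.

S(f_1,f_3): lcm = u^{2}v. S = 5u^{2} - 8uv + 3.
  leading term u^{2}: subtract (\tfrac{5}{32})·h_4 from 5u^{2} - 8uv + 3 → -8uv + \tfrac{305}{32}u - \tfrac{49}{32}
  leading term uv: subtract (\tfrac{4}{3}u)·f_3 from -8uv + \tfrac{305}{32}u - \tfrac{49}{32} → \tfrac{49}{32}u - \tfrac{49}{32}
  leading term u: no divisor's leading term divides it; move \tfrac{49}{32}u to the remainder.
  leading term 1: no divisor's leading term divides it; move -\tfrac{49}{32} to the remainder.
  remainder \tfrac{49}{32}u - \tfrac{49}{32} ≠ 0; add h_5 = \tfrac{49}{32}u - \tfrac{49}{32} to the basis.

The other S-polynomials (S(f_2,f_3), S(f_1,h_4), S(f_2,h_4), S(f_3,h_4), S(f_1,h_5), S(f_2,h_5), S(f_3,h_5), S(h_4,h_5)) all reduce to 0 modulo the current basis, so we have a Gröbner basis.
Inter-reduce: drop elements whose leading term is divisible by another's, tail-reduce, and make monic.
Reduced Gröbner basis: {u - 1, v - 1}.
Label its elements g_1 = u - 1, g_2 = v - 1.

Reduce p = -2uv^{2} + 6uv + 8u - 8v^{2} - 4 modulo G:
  leading term uv^{2}: subtract (-2v^{2})·g_1 from -2uv^{2} + 6uv + 8u - 8v^{2} - 4 → 6uv + 8u - 10v^{2} - 4
  leading term uv: subtract (6v)·g_1 from 6uv + 8u - 10v^{2} - 4 → 8u - 10v^{2} + 6v - 4
  leading term u: subtract (8)·g_1 from 8u - 10v^{2} + 6v - 4 → -10v^{2} + 6v + 4
  leading term v^{2}: subtract (-10v)·g_2 from -10v^{2} + 6v + 4 → -4v + 4
  leading term v: subtract (-4)·g_2 from -4v + 4 → 0
  normal form = 0.
Since the normal form is 0, p ∈ I.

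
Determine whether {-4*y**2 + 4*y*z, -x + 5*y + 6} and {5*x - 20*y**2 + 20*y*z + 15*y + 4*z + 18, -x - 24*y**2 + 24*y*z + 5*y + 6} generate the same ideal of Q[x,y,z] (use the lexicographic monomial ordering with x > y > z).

Since reduced Gröbner bases are canonical representatives of ideals under a given ordering, it suffices to compute and compare them.
Buchberger on the first generating set:
f_1 = -4*y**2 + 4*y*z, LT = y**2.
f_2 = -x + 5*y + 6, LT = x.

The S-polynomials (S(f_1,f_2)) all reduce to 0 modulo the current basis, so we have a Gröbner basis.
Inter-reduce: drop elements whose leading term is divisible by another's, tail-reduce, and make monic.
Reduced Gröbner basis: {x - 5*y - 6, y**2 - y*z}.

Buchberger on the second generating set:
h_1 = 5*x - 20*y**2 + 20*y*z + 15*y + 4*z + 18, LT = x.
h_2 = -x - 24*y**2 + 24*y*z + 5*y + 6, LT = x.

S(h_1,h_2): lcm = x. S = -28*y**2 + 28*y*z + 8*y + 4/5*z + 48/5.
  reduce S modulo (h_1, h_2):
  remainder -28*y**2 + 28*y*z + 8*y + 4/5*z + 48/5 ≠ 0; add k_3 = -28*y**2 + 28*y*z + 8*y + 4/5*z + 48/5 to the basis.

The other S-polynomials (S(h_1,k_3), S(h_2,k_3)) all reduce to 0 modulo the current basis, so we have a Gröbner basis.
Inter-reduce: drop elements whose leading term is divisible by another's, tail-reduce, and make monic.
Reduced Gröbner basis: {x + 13/7*y + 24/35*z + 78/35, y**2 - y*z - 2/7*y - 1/35*z - 12/35}.

The bases are distinct; the ideals are different.

No, the ideals differ.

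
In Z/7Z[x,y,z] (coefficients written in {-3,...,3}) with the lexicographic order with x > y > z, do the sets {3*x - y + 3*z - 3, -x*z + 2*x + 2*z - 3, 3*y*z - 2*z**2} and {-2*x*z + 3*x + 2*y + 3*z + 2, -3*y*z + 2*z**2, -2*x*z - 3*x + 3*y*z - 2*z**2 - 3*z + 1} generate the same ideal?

No, the ideals differ.

Two ideals are equal iff their reduced Gröbner bases coincide (the reduced basis is unique for a fixed ordering).
Buchberger on the first generating set:
f_1 = 3*x - y + 3*z - 3, LT = x.
f_2 = -x*z + 2*x + 2*z - 3, LT = x*z.
f_3 = 3*y*z - 2*z**2, LT = y*z.

S(f_1,f_2): lcm = x*z. S = 2*x + 2*y*z + z**2 + z - 3.
  reduce S modulo (f_1, f_2, f_3):
  remainder 3*y - z - 1 ≠ 0; add g_4 = 3*y - z - 1 to the basis.

S(f_3,g_4): lcm = y*z. S = 2*z**2 - 2*z.
  reduce S modulo (f_1, f_2, f_3, g_4):
  remainder 2*z**2 - 2*z ≠ 0; add g_5 = 2*z**2 - 2*z to the basis.

The other S-polynomials (S(f_1,f_3), S(f_2,f_3), S(f_1,g_4), S(f_2,g_4), S(f_1,g_5), S(f_2,g_5), S(f_3,g_5), S(g_4,g_5)) all reduce to 0 modulo the current basis, so we have a Gröbner basis.
Inter-reduce: drop elements whose leading term is divisible by another's, tail-reduce, and make monic.
Reduced Gröbner basis: {x - 3*z + 2, y + 2*z + 2, z**2 - z}.

Buchberger on the second generating set:
h_1 = -2*x*z + 3*x + 2*y + 3*z + 2, LT = x*z.
h_2 = -3*y*z + 2*z**2, LT = y*z.
h_3 = -2*x*z - 3*x + 3*y*z - 2*z**2 - 3*z + 1, LT = x*z.

S(h_1,h_2): lcm = x*y*z. S = 2*x*y + 3*x*z**2 - y**2 + 2*y*z - y.
  reduce S modulo (h_1, h_2, h_3):
  remainder 2*x*y - 2*x - y**2 + 2*z**2 + z + 1 ≠ 0; add k_4 = 2*x*y - 2*x - y**2 + 2*z**2 + z + 1 to the basis.

S(h_1,h_3): lcm = x*z. S = -3*x - 2*y*z - y - z**2 - 3*z + 3.
  reduce S modulo (h_1, h_2, h_3, k_4):
  remainder -3*x - y - 3*z + 3 ≠ 0; add k_5 = -3*x - y - 3*z + 3 to the basis.

S(h_2,h_3): lcm = x*y*z. S = 2*x*y - 3*x*z**2 - 2*y**2*z - y*z**2 + 2*y*z - 3*y.
  reduce S modulo (h_1, h_2, h_3, k_4, k_5):
  remainder y**2 - 3*y + z**2 + z + 2 ≠ 0; add k_6 = y**2 - 3*y + z**2 + z + 2 to the basis.

S(h_1,k_5): lcm = x*z. S = 2*x + 2*y*z - y - z**2 + 3*z - 1.
  reduce S modulo (h_1, h_2, h_3, k_4, k_5, k_6):
  remainder 3*y - 2*z**2 + z + 1 ≠ 0; add k_7 = 3*y - 2*z**2 + z + 1 to the basis.

S(h_2,k_6): lcm = y**2*z. S = -3*y*z**2 + 3*y*z - z**3 - z**2 - 2*z.
  reduce S modulo (h_1, h_2, h_3, k_4, k_5, k_6, k_7):
  remainder -3*z**3 + z**2 - 2*z ≠ 0; add k_8 = -3*z**3 + z**2 - 2*z to the basis.

The other S-polynomials (S(h_1,k_4), S(h_2,k_4), S(h_3,k_4), S(h_2,k_5), S(h_3,k_5), S(k_4,k_5), S(h_1,k_6), S(h_3,k_6), S(k_4,k_6), S(k_5,k_6), S(h_1,k_7), S(h_2,k_7), S(h_3,k_7), S(k_4,k_7), S(k_5,k_7), S(k_6,k_7), S(h_1,k_8), S(h_2,k_8), S(h_3,k_8), S(k_4,k_8), S(k_5,k_8), S(k_6,k_8), S(k_7,k_8)) all reduce to 0 modulo the current basis, so we have a Gröbner basis.
Inter-reduce: drop elements whose leading term is divisible by another's, tail-reduce, and make monic.
Reduced Gröbner basis: {x + z**2 - 3*z + 2, y - 3*z**2 - 2*z - 2, z**3 + 2*z**2 + 3*z}.

These differ, so the ideals are not equal.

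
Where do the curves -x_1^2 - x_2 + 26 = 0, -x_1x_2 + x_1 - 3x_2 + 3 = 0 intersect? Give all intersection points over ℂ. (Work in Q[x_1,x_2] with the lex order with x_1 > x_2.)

Compute a lex Gröbner basis by Buchberger's algorithm.
f_1 = -x_1^2 - x_2 + 26, LT = x_1^2.
f_2 = -x_1x_2 + x_1 - 3x_2 + 3, LT = x_1x_2.

S(f_1,f_2): lcm = x_1^2x_2. S = x_1^2 - 3x_1x_2 + 3x_1 + x_2^2 - 26x_2.
  leading term x_1^2: subtract (-1)·f_1 from x_1^2 - 3x_1x_2 + 3x_1 + x_2^2 - 26x_2 → -3x_1x_2 + 3x_1 + x_2^2 - 27x_2 + 26
  leading term x_1x_2: subtract (3)·f_2 from -3x_1x_2 + 3x_1 + x_2^2 - 27x_2 + 26 → x_2^2 - 18x_2 + 17
  leading term x_2^2: no divisor's leading term divides it; move x_2^2 to the remainder.
  leading term x_2: no divisor's leading term divides it; move -18x_2 to the remainder.
  leading term 1: no divisor's leading term divides it; move 17 to the remainder.
  remainder x_2^2 - 18x_2 + 17 ≠ 0; add h_3 = x_2^2 - 18x_2 + 17 to the basis.

S(f_1,h_3): leading monomials are coprime, so the S-polynomial reduces to 0 (Buchberger's first criterion).
S(f_2,h_3): lcm = x_1x_2^2. S = 17x_1x_2 - 17x_1 + 3x_2^2 - 3x_2.
  leading term x_1x_2: subtract (-17)·f_2 from 17x_1x_2 - 17x_1 + 3x_2^2 - 3x_2 → 3x_2^2 - 54x_2 + 51
  leading term x_2^2: subtract (3)·h_3 from 3x_2^2 - 54x_2 + 51 → 0
  remainder 0.

Every S-polynomial of the final basis reduces to 0, so we have a Gröbner basis.
Inter-reduce: drop elements whose leading term is divisible by another's, tail-reduce, and make monic.
Reduced Gröbner basis: {x_1^2 + x_2 - 26, x_1x_2 - x_1 + 3x_2 - 3, x_2^2 - 18x_2 + 17}.

The lex basis is triangular: the last element involves only x_2. Solving x_2^2 - 18x_2 + 17 = 0 gives x_2 ∈ {1, 17}; substituting each value into the earlier elements determines the remaining variables.
  x_2 = 1: the earlier basis element becomes x_1^2 - 25 = 0, giving x_1 = -5, 5 — points (-5, 1), (5, 1).
  x_2 = 17: the earlier basis elements become x_1^2 - 9 = 0; 16x_1 + 48 = 0, giving x_1 = -3 — point (-3, 17).
A lex Gröbner basis triangularizes the system, enabling back-substitution.

{(-5, 1), (5, 1), (-3, 17)}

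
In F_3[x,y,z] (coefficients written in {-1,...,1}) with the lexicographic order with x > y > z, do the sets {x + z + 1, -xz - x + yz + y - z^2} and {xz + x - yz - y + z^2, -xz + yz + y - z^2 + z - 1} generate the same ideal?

No, the ideals differ.

Two ideals are equal iff their reduced Gröbner bases coincide (the reduced basis is unique for a fixed ordering).
Buchberger on the first generating set:
f_1 = x + z + 1, LT = x.
f_2 = -xz - x + yz + y - z^2, LT = xz.

S(f_1,f_2): lcm = xz. S = -x + yz + y + z.
  leading term x: subtract (-1)·f_1 from -x + yz + y + z → yz + y - z + 1
  leading term yz: no divisor's leading term divides it; move yz to the remainder.
  leading term y: no divisor's leading term divides it; move y to the remainder.
  leading term z: no divisor's leading term divides it; move -z to the remainder.
  leading term 1: no divisor's leading term divides it; move 1 to the remainder.
  remainder yz + y - z + 1 ≠ 0; add g_3 = yz + y - z + 1 to the basis.

The other S-polynomials (S(f_1,g_3), S(f_2,g_3)) all reduce to 0 modulo the current basis, so we have a Gröbner basis.
Inter-reduce: drop elements whose leading term is divisible by another's, tail-reduce, and make monic.
Reduced Gröbner basis: {x + z + 1, yz + y - z + 1}.

Buchberger on the second generating set:
h_1 = xz + x - yz - y + z^2, LT = xz.
h_2 = -xz + yz + y - z^2 + z - 1, LT = xz.

S(h_1,h_2): lcm = xz. S = x + z - 1.
  leading term x: no divisor's leading term divides it; move x to the remainder.
  leading term z: no divisor's leading term divides it; move z to the remainder.
  leading term 1: no divisor's leading term divides it; move -1 to the remainder.
  remainder x + z - 1 ≠ 0; add k_3 = x + z - 1 to the basis.

S(h_1,k_3): lcm = xz. S = x - yz - y + z.
  leading term x: subtract (1)·k_3 from x - yz - y + z → -yz - y + 1
  leading term yz: no divisor's leading term divides it; move -yz to the remainder.
  leading term y: no divisor's leading term divides it; move -y to the remainder.
  leading term 1: no divisor's leading term divides it; move 1 to the remainder.
  remainder -yz - y + 1 ≠ 0; add k_4 = -yz - y + 1 to the basis.

The other S-polynomials (S(h_2,k_3), S(h_1,k_4), S(h_2,k_4), S(k_3,k_4)) all reduce to 0 modulo the current basis, so we have a Gröbner basis.
Inter-reduce: drop elements whose leading term is divisible by another's, tail-reduce, and make monic.
Reduced Gröbner basis: {x + z - 1, yz + y - 1}.

The bases are distinct; the ideals are different.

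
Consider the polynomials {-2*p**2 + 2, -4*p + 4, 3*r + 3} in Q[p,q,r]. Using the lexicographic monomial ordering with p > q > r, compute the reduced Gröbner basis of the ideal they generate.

This is the nonlinear analogue of row-reducing a linear system.

f_1 = -2*p**2 + 2, LT = p**2.
f_2 = -4*p + 4, LT = p.
f_3 = 3*r + 3, LT = r.

The S-polynomials (S(f_1,f_2), S(f_1,f_3), S(f_2,f_3)) all reduce to 0 modulo the current basis, so we have a Gröbner basis.
Inter-reduce: drop elements whose leading term is divisible by another's, tail-reduce, and make monic.

G = {p - 1, r + 1}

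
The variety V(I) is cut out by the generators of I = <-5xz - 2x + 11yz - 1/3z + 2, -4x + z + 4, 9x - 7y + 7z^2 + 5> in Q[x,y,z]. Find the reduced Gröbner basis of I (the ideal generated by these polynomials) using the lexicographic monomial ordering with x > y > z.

f_1 = -5xz - 2x + 11yz - 1/3z + 2, LT = xz.
f_2 = -4x + z + 4, LT = x.
f_3 = 9x - 7y + 7z^2 + 5, LT = x.

S(f_1,f_2): lcm = xz. S = 2/5x - 11/5yz + 1/4z^2 + 16/15z - 2/5.
  leading term x: subtract (-1/10)·f_2 from 2/5x - 11/5yz + 1/4z^2 + 16/15z - 2/5 → -11/5yz + 1/4z^2 + 7/6z
  leading term yz: no divisor's leading term divides it; move -11/5yz to the remainder.
  leading term z^2: no divisor's leading term divides it; move 1/4z^2 to the remainder.
  leading term z: no divisor's leading term divides it; move 7/6z to the remainder.
  remainder -11/5yz + 1/4z^2 + 7/6z ≠ 0; add g_4 = -11/5yz + 1/4z^2 + 7/6z to the basis.

S(f_1,f_3): lcm = xz. S = 2/5x - 64/45yz - 7/9z^3 - 22/45z - 2/5.
  leading term x: subtract (-1/10)·f_2 from 2/5x - 64/45yz - 7/9z^3 - 22/45z - 2/5 → -64/45yz - 7/9z^3 - 7/18z
  leading term yz: subtract (64/99)·g_4 from -64/45yz - 7/9z^3 - 7/18z → -7/9z^3 - 16/99z^2 - 679/594z
  leading term z^3: no divisor's leading term divides it; move -7/9z^3 to the remainder.
  leading term z^2: no divisor's leading term divides it; move -16/99z^2 to the remainder.
  leading term z: no divisor's leading term divides it; move -679/594z to the remainder.
  remainder -7/9z^3 - 16/99z^2 - 679/594z ≠ 0; add g_5 = -7/9z^3 - 16/99z^2 - 679/594z to the basis.

S(f_2,f_3): lcm = x. S = 7/9y - 7/9z^2 - 1/4z - 14/9.
  leading term y: no divisor's leading term divides it; move 7/9y to the remainder.
  leading term z^2: no divisor's leading term divides it; move -7/9z^2 to the remainder.
  leading term z: no divisor's leading term divides it; move -1/4z to the remainder.
  leading term 1: no divisor's leading term divides it; move -14/9 to the remainder.
  remainder 7/9y - 7/9z^2 - 1/4z - 14/9 ≠ 0; add g_6 = 7/9y - 7/9z^2 - 1/4z - 14/9 to the basis.

The other S-polynomials (S(f_1,g_4), S(f_2,g_4), S(f_3,g_4), S(f_1,g_5), S(f_2,g_5), S(f_3,g_5), S(g_4,g_5), S(f_1,g_6), S(f_2,g_6), S(f_3,g_6), S(g_4,g_6), S(g_5,g_6)) all reduce to 0 modulo the current basis, so we have a Gröbner basis.
Inter-reduce: drop elements whose leading term is divisible by another's, tail-reduce, and make monic.

G = {x - 1/4z - 1, y - z^2 - 9/28z - 2, z^3 + 16/77z^2 + 97/66z}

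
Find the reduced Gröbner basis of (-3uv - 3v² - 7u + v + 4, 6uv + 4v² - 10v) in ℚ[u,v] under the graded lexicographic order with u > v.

f_1 = -3uv - 3v² - 7u + v + 4, LT = uv.
f_2 = 6uv + 4v² - 10v, LT = uv.

S(f_1,f_2): lcm = uv. S = ⅓v² + 7/3u + 4/3v - 4/3.
  reduce S modulo (f_1, f_2):
  remainder ⅓v² + 7/3u + 4/3v - 4/3 ≠ 0; add g_3 = ⅓v² + 7/3u + 4/3v - 4/3 to the basis.

S(f_1,g_3): lcm = uv². S = v³ - 7u² - 5/3uv - ⅓v² + 4u - 4/3v.
  reduce S modulo (f_1, f_2, g_3):
  remainder -7u² - 55/9u - 158/9v + 52/9 ≠ 0; add g_4 = -7u² - 55/9u - 158/9v + 52/9 to the basis.

The other S-polynomials (S(f_2,g_3), S(f_1,g_4), S(f_2,g_4), S(g_3,g_4)) all reduce to 0 modulo the current basis, so we have a Gröbner basis.
Inter-reduce: drop elements whose leading term is divisible by another's, tail-reduce, and make monic.

G = {u² + 55/63u + 158/63v - 52/63, uv - 14/3u - 13/3v + 8/3, v² + 7u + 4v - 4}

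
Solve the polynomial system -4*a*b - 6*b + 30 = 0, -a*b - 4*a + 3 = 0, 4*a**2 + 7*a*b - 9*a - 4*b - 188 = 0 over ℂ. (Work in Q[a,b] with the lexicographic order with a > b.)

Compute a lex Gröbner basis by Buchberger's algorithm.
f_1 = -4*a*b - 6*b + 30, LT = a*b.
f_2 = -a*b - 4*a + 3, LT = a*b.
f_3 = 4*a**2 + 7*a*b - 9*a - 4*b - 188, LT = a**2.

S(f_1,f_2): lcm = a*b. S = -4*a + 3/2*b - 9/2.
  reduce S modulo (f_1, f_2, f_3):
  remainder -4*a + 3/2*b - 9/2 ≠ 0; add h_4 = -4*a + 3/2*b - 9/2 to the basis.

S(f_1,f_3): lcm = a**2*b. S = -7/4*a*b**2 + 15/4*a*b - 15/2*a + b**2 + 47*b.
  reduce S modulo (f_1, f_2, f_3, h_4):
  remainder 29/8*b**2 + 407/16*b + 585/16 ≠ 0; add h_5 = 29/8*b**2 + 407/16*b + 585/16 to the basis.

S(f_2,f_3): lcm = a**2*b. S = 4*a**2 - 7/4*a*b**2 + 9/4*a*b - 3*a + b**2 + 47*b.
  reduce S modulo (f_1, f_2, f_3, h_4, h_5):
  remainder 349/16*b + 1745/16 ≠ 0; add h_6 = 349/16*b + 1745/16 to the basis.

The other S-polynomials (S(f_1,h_4), S(f_2,h_4), S(f_3,h_4), S(f_1,h_5), S(f_2,h_5), S(f_3,h_5), S(h_4,h_5), S(f_1,h_6), S(f_2,h_6), S(f_3,h_6), S(h_4,h_6), S(h_5,h_6)) all reduce to 0 modulo the current basis, so we have a Gröbner basis.
Inter-reduce: drop elements whose leading term is divisible by another's, tail-reduce, and make monic.
Reduced Gröbner basis: {a + 3, b + 5}.

Since the basis is lex-ordered, b + 5 is univariate in b. Its roots are {-5}. Back-substituting each root into the other basis elements fixes the other coordinates.
  b = -5: the earlier basis element becomes a + 3 = 0, giving a = -3 — point (-3, -5).

{(-3, -5)}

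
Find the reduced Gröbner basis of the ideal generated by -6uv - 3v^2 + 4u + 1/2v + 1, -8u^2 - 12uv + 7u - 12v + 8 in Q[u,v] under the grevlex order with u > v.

G = {v^3 - 103/24v^2 + 185/48v - 23/24, u^2 - 3/4v^2 + 1/8u + 13/8v - 3/4, uv + 1/2v^2 - 2/3u - 1/12v - 1/6}

f_1 = -6uv - 3v^2 + 4u + 1/2v + 1, LT = uv.
f_2 = -8u^2 - 12uv + 7u - 12v + 8, LT = u^2.

S(f_1,f_2): lcm = u^2v. S = -uv^2 - 2/3u^2 + 19/24uv - 3/2v^2 - 1/6u + v.
  leading term uv^2: subtract (1/6v)·f_1 from -uv^2 - 2/3u^2 + 19/24uv - 3/2v^2 - 1/6u + v → 1/2v^3 - 2/3u^2 + 1/8uv - 19/12v^2 - 1/6u + 5/6v
  leading term v^3: no divisor's leading term divides it; move 1/2v^3 to the remainder.
  leading term u^2: subtract (1/12)·f_2 from -2/3u^2 + 1/8uv - 19/12v^2 - 1/6u + 5/6v → 9/8uv - 19/12v^2 - 3/4u + 11/6v - 2/3
  leading term uv: subtract (-3/16)·f_1 from 9/8uv - 19/12v^2 - 3/4u + 11/6v - 2/3 → -103/48v^2 + 185/96v - 23/48
  leading term v^2: no divisor's leading term divides it; move -103/48v^2 to the remainder.
  leading term v: no divisor's leading term divides it; move 185/96v to the remainder.
  leading term 1: no divisor's leading term divides it; move -23/48 to the remainder.
  remainder 1/2v^3 - 103/48v^2 + 185/96v - 23/48 ≠ 0; add g_3 = 1/2v^3 - 103/48v^2 + 185/96v - 23/48 to the basis.

S(f_1,g_3): lcm = uv^3. S = 1/2v^4 + 29/8uv^2 - 1/12v^3 - 185/48uv - 1/6v^2 + 23/24u.
  leading term v^4: subtract (v)·g_3 from 1/2v^4 + 29/8uv^2 - 1/12v^3 - 185/48uv - 1/6v^2 + 23/24u → 29/8uv^2 + 33/16v^3 - 185/48uv - 67/32v^2 + 23/24u + 23/48v
  leading term uv^2: subtract (-29/48v)·f_1 from 29/8uv^2 + 33/16v^3 - 185/48uv - 67/32v^2 + 23/24u + 23/48v → 1/4v^3 - 23/16uv - 43/24v^2 + 23/24u + 13/12v
  leading term v^3: subtract (1/2)·g_3 from 1/4v^3 - 23/16uv - 43/24v^2 + 23/24u + 13/12v → -23/16uv - 23/32v^2 + 23/24u + 23/192v + 23/96
  leading term uv: subtract (23/96)·f_1 from -23/16uv - 23/32v^2 + 23/24u + 23/192v + 23/96 → 0
  remainder 0.

S(f_2,g_3): leading monomials are coprime, so the S-polynomial reduces to 0 (Buchberger's first criterion).
Every S-polynomial of the final basis reduces to 0, so we have a Gröbner basis.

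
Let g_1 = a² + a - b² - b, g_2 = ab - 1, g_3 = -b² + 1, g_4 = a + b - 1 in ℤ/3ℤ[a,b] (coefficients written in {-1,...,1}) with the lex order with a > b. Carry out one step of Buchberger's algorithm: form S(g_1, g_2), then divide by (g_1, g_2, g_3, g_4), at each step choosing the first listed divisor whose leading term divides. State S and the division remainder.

S(g_1, g_2) = ab + a - b³ - b²; remainder on division = b + 1.

lcm(LM(g_1), LM(g_2)) = a²b.
S = (lcm/LT(g_1))·g_1 − (lcm/LT(g_2))·g_2 = ab + a - b³ - b².
Reduce S modulo (g_1, g_2, g_3, g_4) in that order:
  leading term ab: subtract (1)·g_2 from ab + a - b³ - b² → a - b³ - b² + 1
  leading term a: subtract (1)·g_4 from a - b³ - b² + 1 → -b³ - b² - b - 1
  leading term b³: subtract (b)·g_3 from -b³ - b² - b - 1 → -b² + b - 1
  leading term b²: subtract (1)·g_3 from -b² + b - 1 → b + 1
  leading term b: no divisor's leading term divides it; move b to the remainder.
  leading term 1: no divisor's leading term divides it; move 1 to the remainder.
The remainder b + 1 is nonzero, so it would be added as the next basis element.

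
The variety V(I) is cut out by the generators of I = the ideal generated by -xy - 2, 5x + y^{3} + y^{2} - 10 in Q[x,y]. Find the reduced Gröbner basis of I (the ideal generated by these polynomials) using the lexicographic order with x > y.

f_1 = -xy - 2, LT = xy.
f_2 = 5x + y^{3} + y^{2} - 10, LT = x.

S(f_1,f_2): lcm = xy. S = -\tfrac{1}{5}y^{4} - \tfrac{1}{5}y^{3} + 2y + 2.
  leading term y^{4}: no divisor's leading term divides it; move -\tfrac{1}{5}y^{4} to the remainder.
  leading term y^{3}: no divisor's leading term divides it; move -\tfrac{1}{5}y^{3} to the remainder.
  leading term y: no divisor's leading term divides it; move 2y to the remainder.
  leading term 1: no divisor's leading term divides it; move 2 to the remainder.
  remainder -\tfrac{1}{5}y^{4} - \tfrac{1}{5}y^{3} + 2y + 2 ≠ 0; add g_3 = -\tfrac{1}{5}y^{4} - \tfrac{1}{5}y^{3} + 2y + 2 to the basis.

The other S-polynomials (S(f_1,g_3), S(f_2,g_3)) all reduce to 0 modulo the current basis, so we have a Gröbner basis.
Inter-reduce: drop elements whose leading term is divisible by another's, tail-reduce, and make monic.

G = {x + \tfrac{1}{5}y^{3} + \tfrac{1}{5}y^{2} - 2, y^{4} + y^{3} - 10y - 10}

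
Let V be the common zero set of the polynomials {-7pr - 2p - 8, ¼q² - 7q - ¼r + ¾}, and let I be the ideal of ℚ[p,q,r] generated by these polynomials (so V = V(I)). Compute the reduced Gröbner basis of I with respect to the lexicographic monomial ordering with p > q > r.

G = {pr + 2/7p + 8/7, q² - 28q - r + 3}

The reduced Gröbner basis is the canonical form of the ideal for this ordering.

f_1 = -7pr - 2p - 8, LT = pr.
f_2 = ¼q² - 7q - ¼r + ¾, LT = q².

The S-polynomials (S(f_1,f_2)) all reduce to 0 modulo the current basis, so we have a Gröbner basis.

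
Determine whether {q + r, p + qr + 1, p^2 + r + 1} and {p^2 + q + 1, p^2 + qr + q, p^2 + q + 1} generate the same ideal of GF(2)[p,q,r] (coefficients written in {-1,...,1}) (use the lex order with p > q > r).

Equality of ideals is decidable: compute both reduced Gröbner bases (unique for the ordering) and check whether they agree.
Buchberger on the first generating set:
f_1 = q + r, LT = q.
f_2 = p + qr + 1, LT = p.
f_3 = p^2 + r + 1, LT = p^2.

S(f_1,f_2): leading monomials are coprime, so the S-polynomial reduces to 0 (Buchberger's first criterion).
S(f_1,f_3): leading monomials are coprime, so the S-polynomial reduces to 0 (Buchberger's first criterion).
S(f_2,f_3): lcm = p^2. S = pqr + p + r + 1.
  leading term pqr: subtract (pr)·f_1 from pqr + p + r + 1 → pr^2 + p + r + 1
  leading term pr^2: subtract (r^2)·f_2 from pr^2 + p + r + 1 → p + qr^3 + r^2 + r + 1
  leading term p: subtract (1)·f_2 from p + qr^3 + r^2 + r + 1 → qr^3 + qr + r^2 + r
  leading term qr^3: subtract (r^3)·f_1 from qr^3 + qr + r^2 + r → qr + r^4 + r^2 + r
  leading term qr: subtract (r)·f_1 from qr + r^4 + r^2 + r → r^4 + r
  leading term r^4: no divisor's leading term divides it; move r^4 to the remainder.
  leading term r: no divisor's leading term divides it; move r to the remainder.
  remainder r^4 + r ≠ 0; add g_4 = r^4 + r to the basis.

S(f_1,g_4): leading monomials are coprime, so the S-polynomial reduces to 0 (Buchberger's first criterion).
S(f_2,g_4): leading monomials are coprime, so the S-polynomial reduces to 0 (Buchberger's first criterion).
S(f_3,g_4): leading monomials are coprime, so the S-polynomial reduces to 0 (Buchberger's first criterion).
Every S-polynomial of the final basis reduces to 0, so we have a Gröbner basis.
Inter-reduce: drop elements whose leading term is divisible by another's, tail-reduce, and make monic.
Reduced Gröbner basis: {p + r^2 + 1, q + r, r^4 + r}.

Buchberger on the second generating set:
h_1 = p^2 + q + 1, LT = p^2.
h_2 = p^2 + qr + q, LT = p^2.
h_3 = p^2 + q + 1, LT = p^2.

S(h_1,h_2): lcm = p^2. S = qr + 1.
  leading term qr: no divisor's leading term divides it; move qr to the remainder.
  leading term 1: no divisor's leading term divides it; move 1 to the remainder.
  remainder qr + 1 ≠ 0; add k_4 = qr + 1 to the basis.

S(h_1,h_3): lcm = p^2. S = 0.
  remainder 0.

S(h_2,h_3): lcm = p^2. S = qr + 1.
  leading term qr: subtract (1)·k_4 from qr + 1 → 0
  remainder 0.

S(h_1,k_4): leading monomials are coprime, so the S-polynomial reduces to 0 (Buchberger's first criterion).
S(h_2,k_4): leading monomials are coprime, so the S-polynomial reduces to 0 (Buchberger's first criterion).
S(h_3,k_4): leading monomials are coprime, so the S-polynomial reduces to 0 (Buchberger's first criterion).
Every S-polynomial of the final basis reduces to 0, so we have a Gröbner basis.
Inter-reduce: drop elements whose leading term is divisible by another's, tail-reduce, and make monic.
Reduced Gröbner basis: {p^2 + q + 1, qr + 1}.

Since the reduced bases disagree, the two ideals are not the same.

No, the ideals differ.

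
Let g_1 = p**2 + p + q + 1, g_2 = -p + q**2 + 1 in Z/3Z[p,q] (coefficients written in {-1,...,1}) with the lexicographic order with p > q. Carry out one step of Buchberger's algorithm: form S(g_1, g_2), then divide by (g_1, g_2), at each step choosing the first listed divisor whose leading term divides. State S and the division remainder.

S(g_1, g_2) = p*q**2 - p + q + 1; remainder on division = q**4 + q.

lcm(LM(g_1), LM(g_2)) = p**2.
S = (lcm/LT(g_1))·g_1 − (lcm/LT(g_2))·g_2 = p*q**2 - p + q + 1.
Reduce S modulo (g_1, g_2) in that order:
  leading term p*q**2: subtract (-q**2)·g_2 from p*q**2 - p + q + 1 → -p + q**4 + q**2 + q + 1
  leading term p: subtract (1)·g_2 from -p + q**4 + q**2 + q + 1 → q**4 + q
  leading term q**4: no divisor's leading term divides it; move q**4 to the remainder.
  leading term q: no divisor's leading term divides it; move q to the remainder.
The remainder q**4 + q is nonzero, so it would be added as the next basis element.
This is the inner loop of Buchberger's algorithm — each nonzero remainder becomes a new basis element.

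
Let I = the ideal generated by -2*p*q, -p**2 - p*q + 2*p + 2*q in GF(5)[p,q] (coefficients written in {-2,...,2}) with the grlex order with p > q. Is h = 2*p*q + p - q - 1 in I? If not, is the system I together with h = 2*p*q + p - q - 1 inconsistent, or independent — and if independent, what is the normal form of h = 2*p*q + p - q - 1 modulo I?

First compute the reduced Gröbner basis of I by Buchberger's algorithm.
f_1 = -2*p*q, LT = p*q.
f_2 = -p**2 - p*q + 2*p + 2*q, LT = p**2.

S(f_1,f_2): lcm = p**2*q. S = -p*q**2 + 2*p*q + 2*q**2.
  leading term p*q**2: subtract (-2*q)·f_1 from -p*q**2 + 2*p*q + 2*q**2 → 2*p*q + 2*q**2
  leading term p*q: subtract (-1)·f_1 from 2*p*q + 2*q**2 → 2*q**2
  leading term q**2: no divisor's leading term divides it; move 2*q**2 to the remainder.
  remainder 2*q**2 ≠ 0; add k_3 = 2*q**2 to the basis.

The other S-polynomials (S(f_1,k_3), S(f_2,k_3)) all reduce to 0 modulo the current basis, so we have a Gröbner basis.
Inter-reduce: drop elements whose leading term is divisible by another's, tail-reduce, and make monic.
Reduced Gröbner basis: {p**2 - 2*p - 2*q, p*q, q**2}.
Label its elements g_1 = p**2 - 2*p - 2*q, g_2 = p*q, g_3 = q**2.

Reduce h = 2*p*q + p - q - 1 modulo G:
  leading term p*q: subtract (2)·g_2 from 2*p*q + p - q - 1 → p - q - 1
  leading term p: no divisor's leading term divides it; move p to the remainder.
  leading term q: no divisor's leading term divides it; move -q to the remainder.
  leading term 1: no divisor's leading term divides it; move -1 to the remainder.
  normal form = p - q - 1.
The normal form is nonzero, so h ∉ I. Since h minus its normal form lies in I, I + (h) = I + (r) where r = p - q - 1; decide whether this ideal is the whole ring.
Run Buchberger on G together with r (pairs among the g_i already reduce to 0 since G is a Gröbner basis):
g_1 = p**2 - 2*p - 2*q, LT = p**2.
g_2 = p*q, LT = p*q.
g_3 = q**2, LT = q**2.
r = p - q - 1, LT = p.

S(g_1,r): lcm = p**2. S = p*q - p - 2*q.
  leading term p*q: subtract (1)·g_2 from p*q - p - 2*q → -p - 2*q
  leading term p: subtract (-1)·r from -p - 2*q → 2*q - 1
  leading term q: no divisor's leading term divides it; move 2*q to the remainder.
  leading term 1: no divisor's leading term divides it; move -1 to the remainder.
  remainder 2*q - 1 ≠ 0; add m_5 = 2*q - 1 to the basis.

S(g_2,r): lcm = p*q. S = q**2 + q.
  leading term q**2: subtract (1)·g_3 from q**2 + q → q
  leading term q: subtract (-2)·m_5 from q → -2
  leading term 1: no divisor's leading term divides it; move -2 to the remainder.
  remainder -2 ≠ 0; add m_6 = -2 to the basis.

The other S-polynomials (S(g_1,g_2), S(g_1,g_3), S(g_2,g_3), S(g_3,r), S(g_1,m_5), S(g_2,m_5), S(g_3,m_5), S(r,m_5), S(g_1,m_6), S(g_2,m_6), S(g_3,m_6), S(r,m_6), S(m_5,m_6)) all reduce to 0 modulo the current basis, so we have a Gröbner basis.
Inter-reduce: drop elements whose leading term is divisible by another's, tail-reduce, and make monic.
Reduced Gröbner basis: {1}.
The reduced Gröbner basis of I + (h) is {1}: the ideal is the whole ring, so the enlarged system has no common solution — adjoining h is inconsistent.

Adjoining 2*p*q + p - q - 1 makes the ideal the whole ring: the system is inconsistent.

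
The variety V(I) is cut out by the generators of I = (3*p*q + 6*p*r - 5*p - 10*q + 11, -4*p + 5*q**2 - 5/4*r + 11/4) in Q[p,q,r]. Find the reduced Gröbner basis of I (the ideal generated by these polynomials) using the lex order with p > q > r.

G = {p - 5/4*q**2 + 5/16*r - 11/16, q**3 + 2*q**2*r - 5/3*q**2 - 1/4*q*r - 127/60*q - 1/2*r**2 + 91/60*r + 121/60}

f_1 = 3*p*q + 6*p*r - 5*p - 10*q + 11, LT = p*q.
f_2 = -4*p + 5*q**2 - 5/4*r + 11/4, LT = p.

S(f_1,f_2): lcm = p*q. S = 2*p*r - 5/3*p + 5/4*q**3 - 5/16*q*r - 127/48*q + 11/3.
  reduce S modulo (f_1, f_2):
  remainder 5/4*q**3 + 5/2*q**2*r - 25/12*q**2 - 5/16*q*r - 127/48*q - 5/8*r**2 + 91/48*r + 121/48 ≠ 0; add g_3 = 5/4*q**3 + 5/2*q**2*r - 25/12*q**2 - 5/16*q*r - 127/48*q - 5/8*r**2 + 91/48*r + 121/48 to the basis.

The other S-polynomials (S(f_1,g_3), S(f_2,g_3)) all reduce to 0 modulo the current basis, so we have a Gröbner basis.
Inter-reduce: drop elements whose leading term is divisible by another's, tail-reduce, and make monic.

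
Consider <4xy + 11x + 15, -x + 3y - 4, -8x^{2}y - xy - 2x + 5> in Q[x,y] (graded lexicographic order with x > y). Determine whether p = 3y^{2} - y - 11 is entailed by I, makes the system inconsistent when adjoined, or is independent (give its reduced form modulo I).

First compute the reduced Gröbner basis of I by Buchberger's algorithm.
f_1 = 4xy + 11x + 15, LT = xy.
f_2 = -x + 3y - 4, LT = x.
f_3 = -8x^{2}y - xy - 2x + 5, LT = x^{2}y.

S(f_1,f_2): lcm = xy. S = 3y^{2} + \tfrac{11}{4}x - 4y + \tfrac{15}{4}.
  reduce S modulo (f_1, f_2, f_3):
  remainder 3y^{2} + \tfrac{17}{4}y - \tfrac{29}{4} ≠ 0; add h_4 = 3y^{2} + \tfrac{17}{4}y - \tfrac{29}{4} to the basis.

S(f_1,f_3): lcm = x^{2}y. S = \tfrac{11}{4}x^{2} - \tfrac{1}{8}xy + \tfrac{7}{2}x + \tfrac{5}{8}.
  reduce S modulo (f_1, f_2, f_3, h_4):
  remainder -\tfrac{2865}{32}y + \tfrac{2865}{32} ≠ 0; add h_5 = -\tfrac{2865}{32}y + \tfrac{2865}{32} to the basis.

The other S-polynomials (S(f_2,f_3), S(f_1,h_4), S(f_2,h_4), S(f_3,h_4), S(f_1,h_5), S(f_2,h_5), S(f_3,h_5), S(h_4,h_5)) all reduce to 0 modulo the current basis, so we have a Gröbner basis.
Inter-reduce: drop elements whose leading term is divisible by another's, tail-reduce, and make monic.
Reduced Gröbner basis: {x + 1, y - 1}.
Label its elements g_1 = x + 1, g_2 = y - 1.

Reduce p = 3y^{2} - y - 11 modulo G:
  leading term y^{2}: subtract (3y)·g_2 from 3y^{2} - y - 11 → 2y - 11
  leading term y: subtract (2)·g_2 from 2y - 11 → -9
  leading term 1: no divisor's leading term divides it; move -9 to the remainder.
  normal form = -9.
The normal form is nonzero, so p ∉ I. Since p minus its normal form lies in I, I + (p) = I + (r) where r = -9; decide whether this ideal is the whole ring.
Here r = -9 is a nonzero constant, hence a unit: 1 ∈ I + (p), the Gröbner basis of I + (p) is {1}, and the enlarged system has no common solution — adjoining p is inconsistent.

The remainder on division by a Gröbner basis is unique — it is the normal form.

Adjoining 3y^{2} - y - 11 makes the ideal the whole ring: the system is inconsistent.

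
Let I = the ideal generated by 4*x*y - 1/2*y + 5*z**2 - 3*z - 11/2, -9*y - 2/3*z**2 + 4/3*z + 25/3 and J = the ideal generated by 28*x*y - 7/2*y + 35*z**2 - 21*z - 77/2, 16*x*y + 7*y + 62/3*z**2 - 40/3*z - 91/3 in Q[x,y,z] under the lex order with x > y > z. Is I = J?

Yes, the ideals are equal.

Equality of ideals is decidable: compute both reduced Gröbner bases (unique for the ordering) and check whether they agree.
Buchberger on the first generating set:
f_1 = 4*x*y - 1/2*y + 5*z**2 - 3*z - 11/2, LT = x*y.
f_2 = -9*y - 2/3*z**2 + 4/3*z + 25/3, LT = y.

S(f_1,f_2): lcm = x*y. S = -2/27*x*z**2 + 4/27*x*z + 25/27*x - 1/8*y + 5/4*z**2 - 3/4*z - 11/8.
  reduce S modulo (f_1, f_2):
  remainder -2/27*x*z**2 + 4/27*x*z + 25/27*x + 34/27*z**2 - 83/108*z - 161/108 ≠ 0; add g_3 = -2/27*x*z**2 + 4/27*x*z + 25/27*x + 34/27*z**2 - 83/108*z - 161/108 to the basis.

The other S-polynomials (S(f_1,g_3), S(f_2,g_3)) all reduce to 0 modulo the current basis, so we have a Gröbner basis.
Inter-reduce: drop elements whose leading term is divisible by another's, tail-reduce, and make monic.
Reduced Gröbner basis: {x*z**2 - 2*x*z - 25/2*x - 17*z**2 + 83/8*z + 161/8, y + 2/27*z**2 - 4/27*z - 25/27}.

Buchberger on the second generating set:
h_1 = 28*x*y - 7/2*y + 35*z**2 - 21*z - 77/2, LT = x*y.
h_2 = 16*x*y + 7*y + 62/3*z**2 - 40/3*z - 91/3, LT = x*y.

S(h_1,h_2): lcm = x*y. S = -9/16*y - 1/24*z**2 + 1/12*z + 25/48.
  reduce S modulo (h_1, h_2):
  remainder -9/16*y - 1/24*z**2 + 1/12*z + 25/48 ≠ 0; add k_3 = -9/16*y - 1/24*z**2 + 1/12*z + 25/48 to the basis.

S(h_1,k_3): lcm = x*y. S = -2/27*x*z**2 + 4/27*x*z + 25/27*x - 1/8*y + 5/4*z**2 - 3/4*z - 11/8.
  reduce S modulo (h_1, h_2, k_3):
  remainder -2/27*x*z**2 + 4/27*x*z + 25/27*x + 34/27*z**2 - 83/108*z - 161/108 ≠ 0; add k_4 = -2/27*x*z**2 + 4/27*x*z + 25/27*x + 34/27*z**2 - 83/108*z - 161/108 to the basis.

The other S-polynomials (S(h_2,k_3), S(h_1,k_4), S(h_2,k_4), S(k_3,k_4)) all reduce to 0 modulo the current basis, so we have a Gröbner basis.
Inter-reduce: drop elements whose leading term is divisible by another's, tail-reduce, and make monic.
Reduced Gröbner basis: {x*z**2 - 2*x*z - 25/2*x - 17*z**2 + 83/8*z + 161/8, y + 2/27*z**2 - 4/27*z - 25/27}.

Same reduced basis, so the two generating sets span the same ideal.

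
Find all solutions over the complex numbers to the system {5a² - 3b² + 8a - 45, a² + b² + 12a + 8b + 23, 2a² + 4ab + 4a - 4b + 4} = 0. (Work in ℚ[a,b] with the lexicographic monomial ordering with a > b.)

{(-4, 1)}

Compute a lex Gröbner basis by Buchberger's algorithm.
f_1 = 5a² + 8a - 3b² - 45, LT = a².
f_2 = a² + 12a + b² + 8b + 23, LT = a².
f_3 = 2a² + 4ab + 4a - 4b + 4, LT = a².

S(f_1,f_2): lcm = a². S = -52/5a - 8/5b² - 8b - 32.
  leading term a: no divisor's leading term divides it; move -52/5a to the remainder.
  leading term b²: no divisor's leading term divides it; move -8/5b² to the remainder.
  leading term b: no divisor's leading term divides it; move -8b to the remainder.
  leading term 1: no divisor's leading term divides it; move -32 to the remainder.
  remainder -52/5a - 8/5b² - 8b - 32 ≠ 0; add h_4 = -52/5a - 8/5b² - 8b - 32 to the basis.

S(f_1,f_3): lcm = a². S = -2ab - ⅖a - ⅗b² + 2b - 11.
  leading term ab: subtract (5/26b)·h_4 from -2ab - ⅖a - ⅗b² + 2b - 11 → -⅖a + 4/13b³ + 61/65b² + 106/13b - 11
  leading term a: subtract (1/26)·h_4 from -⅖a + 4/13b³ + 61/65b² + 106/13b - 11 → 4/13b³ + b² + 110/13b - 127/13
  leading term b³: no divisor's leading term divides it; move 4/13b³ to the remainder.
  leading term b²: no divisor's leading term divides it; move b² to the remainder.
  leading term b: no divisor's leading term divides it; move 110/13b to the remainder.
  leading term 1: no divisor's leading term divides it; move -127/13 to the remainder.
  remainder 4/13b³ + b² + 110/13b - 127/13 ≠ 0; add h_5 = 4/13b³ + b² + 110/13b - 127/13 to the basis.

S(f_2,f_3): lcm = a². S = -2ab + 10a + b² + 10b + 21.
  leading term ab: subtract (5/26b)·h_4 from -2ab + 10a + b² + 10b + 21 → 10a + 4/13b³ + 33/13b² + 210/13b + 21
  leading term a: subtract (-25/26)·h_4 from 10a + 4/13b³ + 33/13b² + 210/13b + 21 → 4/13b³ + b² + 110/13b - 127/13
  leading term b³: subtract (1)·h_5 from 4/13b³ + b² + 110/13b - 127/13 → 0
  remainder 0.

S(f_1,h_4): lcm = a². S = -2/13ab² - 10/13ab - 96/65a - ⅗b² - 9.
  leading term ab²: subtract (5/338b²)·h_4 from -2/13ab² - 10/13ab - 96/65a - ⅗b² - 9 → -10/13ab - 96/65a + 4/169b⁴ + 20/169b³ - 107/845b² - 9
  leading term ab: subtract (25/338b)·h_4 from -10/13ab - 96/65a + 4/169b⁴ + 20/169b³ - 107/845b² - 9 → -96/65a + 4/169b⁴ + 40/169b³ + 393/845b² + 400/169b - 9
  leading term a: subtract (24/169)·h_4 from -96/65a + 4/169b⁴ + 40/169b³ + 393/845b² + 400/169b - 9 → 4/169b⁴ + 40/169b³ + 9/13b² + 592/169b - 753/169
  leading term b⁴: subtract (1/13b)·h_5 from 4/169b⁴ + 40/169b³ + 9/13b² + 592/169b - 753/169 → 27/169b³ + 7/169b² + 719/169b - 753/169
  leading term b³: subtract (27/52)·h_5 from 27/169b³ + 7/169b² + 719/169b - 753/169 → -323/676b² - 47/338b + 417/676
  leading term b²: no divisor's leading term divides it; move -323/676b² to the remainder.
  leading term b: no divisor's leading term divides it; move -47/338b to the remainder.
  leading term 1: no divisor's leading term divides it; move 417/676 to the remainder.
  remainder -323/676b² - 47/338b + 417/676 ≠ 0; add h_6 = -323/676b² - 47/338b + 417/676 to the basis.

S(f_2,h_4): lcm = a². S = -2/13ab² - 10/13ab + 116/13a + b² + 8b + 23.
  leading term ab²: subtract (5/338b²)·h_4 from -2/13ab² - 10/13ab + 116/13a + b² + 8b + 23 → -10/13ab + 116/13a + 4/169b⁴ + 20/169b³ + 249/169b² + 8b + 23
  leading term ab: subtract (25/338b)·h_4 from -10/13ab + 116/13a + 4/169b⁴ + 20/169b³ + 249/169b² + 8b + 23 → 116/13a + 4/169b⁴ + 40/169b³ + 349/169b² + 1752/169b + 23
  leading term a: subtract (-145/169)·h_4 from 116/13a + 4/169b⁴ + 40/169b³ + 349/169b² + 1752/169b + 23 → 4/169b⁴ + 40/169b³ + 9/13b² + 592/169b - 753/169
  leading term b⁴: subtract (1/13b)·h_5 from 4/169b⁴ + 40/169b³ + 9/13b² + 592/169b - 753/169 → 27/169b³ + 7/169b² + 719/169b - 753/169
  leading term b³: subtract (27/52)·h_5 from 27/169b³ + 7/169b² + 719/169b - 753/169 → -323/676b² - 47/338b + 417/676
  leading term b²: subtract (1)·h_6 from -323/676b² - 47/338b + 417/676 → 0
  remainder 0.

S(f_3,h_4): lcm = a². S = -2/13ab² + 16/13ab - 14/13a - 2b + 2.
  leading term ab²: subtract (5/338b²)·h_4 from -2/13ab² + 16/13ab - 14/13a - 2b + 2 → 16/13ab - 14/13a + 4/169b⁴ + 20/169b³ + 80/169b² - 2b + 2
  leading term ab: subtract (-20/169b)·h_4 from 16/13ab - 14/13a + 4/169b⁴ + 20/169b³ + 80/169b² - 2b + 2 → -14/13a + 4/169b⁴ - 12/169b³ - 80/169b² - 978/169b + 2
  leading term a: subtract (35/338)·h_4 from -14/13a + 4/169b⁴ - 12/169b³ - 80/169b² - 978/169b + 2 → 4/169b⁴ - 12/169b³ - 4/13b² - 838/169b + 898/169
  leading term b⁴: subtract (1/13b)·h_5 from 4/169b⁴ - 12/169b³ - 4/13b² - 838/169b + 898/169 → -25/169b³ - 162/169b² - 711/169b + 898/169
  leading term b³: subtract (-25/52)·h_5 from -25/169b³ - 162/169b² - 711/169b + 898/169 → -323/676b² - 47/338b + 417/676
  leading term b²: subtract (1)·h_6 from -323/676b² - 47/338b + 417/676 → 0
  remainder 0.

S(f_1,h_5): leading monomials are coprime, so the S-polynomial reduces to 0 (Buchberger's first criterion).
S(f_2,h_5): leading monomials are coprime, so the S-polynomial reduces to 0 (Buchberger's first criterion).
S(f_3,h_5): leading monomials are coprime, so the S-polynomial reduces to 0 (Buchberger's first criterion).
S(h_4,h_5): leading monomials are coprime, so the S-polynomial reduces to 0 (Buchberger's first criterion).
S(f_1,h_6): leading monomials are coprime, so the S-polynomial reduces to 0 (Buchberger's first criterion).
S(f_2,h_6): leading monomials are coprime, so the S-polynomial reduces to 0 (Buchberger's first criterion).
S(f_3,h_6): leading monomials are coprime, so the S-polynomial reduces to 0 (Buchberger's first criterion).
S(h_4,h_6): leading monomials are coprime, so the S-polynomial reduces to 0 (Buchberger's first criterion).
S(h_5,h_6): lcm = b³. S = 3823/1292b² + 18599/646b - 127/4.
  leading term b²: subtract (-646087/104329)·h_6 from 3823/1292b² + 18599/646b - 127/4 → 2913898/104329b - 2913898/104329
  leading term b: no divisor's leading term divides it; move 2913898/104329b to the remainder.
  leading term 1: no divisor's leading term divides it; move -2913898/104329 to the remainder.
  remainder 2913898/104329b - 2913898/104329 ≠ 0; add h_7 = 2913898/104329b - 2913898/104329 to the basis.

S(f_1,h_7): leading monomials are coprime, so the S-polynomial reduces to 0 (Buchberger's first criterion).
S(f_2,h_7): leading monomials are coprime, so the S-polynomial reduces to 0 (Buchberger's first criterion).
S(f_3,h_7): leading monomials are coprime, so the S-polynomial reduces to 0 (Buchberger's first criterion).
S(h_4,h_7): leading monomials are coprime, so the S-polynomial reduces to 0 (Buchberger's first criterion).
S(h_5,h_7): lcm = b³. S = 17/4b² + 55/2b - 127/4.
  leading term b²: subtract (-169/19)·h_6 from 17/4b² + 55/2b - 127/4 → 499/19b - 499/19
  leading term b: subtract (2740009/2913898)·h_7 from 499/19b - 499/19 → 0
  remainder 0.

S(h_6,h_7): lcm = b². S = 417/323b - 417/323.
  leading term b: subtract (134691/2913898)·h_7 from 417/323b - 417/323 → 0
  remainder 0.

Every S-polynomial of the final basis reduces to 0, so we have a Gröbner basis.
Inter-reduce: drop elements whose leading term is divisible by another's, tail-reduce, and make monic.
Reduced Gröbner basis: {a + 4, b - 1}.

Since the basis is lex-ordered, b - 1 is univariate in b. Its roots are {1}. Back-substituting each root into the other basis elements fixes the other coordinates.
  b = 1: the earlier basis element becomes a + 4 = 0, giving a = -4 — point (-4, 1).
Substituting each solution back into the original system confirms all equations vanish.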